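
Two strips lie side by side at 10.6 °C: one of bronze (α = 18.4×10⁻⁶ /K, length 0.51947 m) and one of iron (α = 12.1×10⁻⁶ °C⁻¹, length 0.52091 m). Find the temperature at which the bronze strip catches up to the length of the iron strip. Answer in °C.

Equal length when α₁L₁ΔT − α₂L₂ΔT = L₂ − L₁ = 1.44×10⁻³ m
α₁L₁ = 9.558248×10⁻⁶, α₂L₂ = 6.303011×10⁻⁶ → Δ(αL) = 3.255237×10⁻⁶ m/K
ΔT = 1.44×10⁻³ / 3.255237×10⁻⁶ = 442.364 K, so T = 10.6 + 442.364 = 452.964 °C

T = 453.0 °C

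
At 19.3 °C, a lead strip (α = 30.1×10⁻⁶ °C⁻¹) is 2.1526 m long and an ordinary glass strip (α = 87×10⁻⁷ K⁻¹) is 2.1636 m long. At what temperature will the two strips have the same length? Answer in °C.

Equal length when α₁L₁ΔT − α₂L₂ΔT = L₂ − L₁ = 1.10×10⁻² m
α₁L₁ = 6.479326×10⁻⁵, α₂L₂ = 1.882332×10⁻⁵ → Δ(αL) = 4.596994×10⁻⁵ m/K
ΔT = 1.10×10⁻² / 4.596994×10⁻⁵ = 239.287 K, so T = 19.3 + 239.287 = 258.587 °C

T = 258.6 °C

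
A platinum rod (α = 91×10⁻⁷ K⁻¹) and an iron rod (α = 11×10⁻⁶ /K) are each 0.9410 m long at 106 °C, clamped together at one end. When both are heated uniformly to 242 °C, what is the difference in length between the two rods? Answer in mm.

0.243 mm

ΔT = 136 K
platinum: ΔL = 91×10⁻⁷ × 0.9410 m × 136 = 1.1646×10⁻³ m = 1.1646 mm
iron: ΔL = 11×10⁻⁶ × 0.9410 m × 136 = 1.4077×10⁻³ m = 1.4077 mm
difference = 1.4077 − 1.1646 = 0.2431 mm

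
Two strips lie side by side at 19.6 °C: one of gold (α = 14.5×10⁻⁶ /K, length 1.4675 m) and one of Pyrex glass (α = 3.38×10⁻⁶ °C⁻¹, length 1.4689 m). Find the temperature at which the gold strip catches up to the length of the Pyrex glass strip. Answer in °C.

T = 105.4 °C

Equal length when α₁L₁ΔT − α₂L₂ΔT = L₂ − L₁ = 1.40×10⁻³ m
α₁L₁ = 2.127875×10⁻⁵, α₂L₂ = 4.964882×10⁻⁶ → Δ(αL) = 1.6313868×10⁻⁵ m/K
ΔT = 1.40×10⁻³ / 1.6313868×10⁻⁵ = 85.817 K, so T = 19.6 + 85.817 = 105.417 °C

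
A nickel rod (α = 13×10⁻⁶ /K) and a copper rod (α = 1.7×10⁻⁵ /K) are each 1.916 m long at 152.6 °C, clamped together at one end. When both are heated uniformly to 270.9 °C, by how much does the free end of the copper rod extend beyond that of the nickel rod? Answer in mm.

0.907 mm

ΔT = 118.3 K
nickel: ΔL = 13×10⁻⁶ × 1.916 m × 118.3 = 2.9466×10⁻³ m = 2.9466 mm
copper: ΔL = 1.7×10⁻⁵ × 1.916 m × 118.3 = 3.8533×10⁻³ m = 3.8533 mm
difference = 3.8533 − 2.9466 = 0.9067 mm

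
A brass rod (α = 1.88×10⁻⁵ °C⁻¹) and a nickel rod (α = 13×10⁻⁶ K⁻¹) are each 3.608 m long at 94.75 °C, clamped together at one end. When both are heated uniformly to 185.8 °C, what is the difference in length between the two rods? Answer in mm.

ΔT = 91.05 K
brass: ΔL = 1.88×10⁻⁵ × 3.608 m × 91.05 = 6.1760×10⁻³ m = 6.1760 mm
nickel: ΔL = 13×10⁻⁶ × 3.608 m × 91.05 = 4.2706×10⁻³ m = 4.2706 mm
difference = 6.1760 − 4.2706 = 1.9054 mm

1.91 mm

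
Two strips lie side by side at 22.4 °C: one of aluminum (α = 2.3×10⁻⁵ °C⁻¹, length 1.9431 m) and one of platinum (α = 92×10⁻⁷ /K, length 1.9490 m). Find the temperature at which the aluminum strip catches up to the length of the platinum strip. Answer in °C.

Equal length when α₁L₁ΔT − α₂L₂ΔT = L₂ − L₁ = 5.90×10⁻³ m
α₁L₁ = 4.46913×10⁻⁵, α₂L₂ = 1.79308×10⁻⁵ → Δ(αL) = 2.67605×10⁻⁵ m/K
ΔT = 5.90×10⁻³ / 2.67605×10⁻⁵ = 220.474 K, so T = 22.4 + 220.474 = 242.874 °C

T = 242.9 °C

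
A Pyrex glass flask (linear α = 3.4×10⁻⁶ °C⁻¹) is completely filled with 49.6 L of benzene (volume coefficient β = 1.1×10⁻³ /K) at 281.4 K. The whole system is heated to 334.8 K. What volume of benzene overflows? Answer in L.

The flask also expands: β_container ≈ 3α = 1.02×10⁻⁵ /K
Net overflow = V₀(β_liq − 3α_cont)ΔT
β − 3α = 1.10×10⁻³ − 1.02×10⁻⁵ = 1.0898×10⁻³ /K; ΔT = 53.4 K
ΔV = 49.6 × 1.0898×10⁻³ × 53.4 = 2.89 L

2.89 L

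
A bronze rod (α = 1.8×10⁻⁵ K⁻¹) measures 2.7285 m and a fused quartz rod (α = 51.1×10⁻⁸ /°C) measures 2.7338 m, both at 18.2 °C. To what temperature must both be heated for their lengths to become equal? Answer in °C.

T = 129.3 °C

Equal length when α₁L₁ΔT − α₂L₂ΔT = L₂ − L₁ = 5.30×10⁻³ m
α₁L₁ = 4.9113×10⁻⁵, α₂L₂ = 1.3969718×10⁻⁶ → Δ(αL) = 4.77160282×10⁻⁵ m/K
ΔT = 5.30×10⁻³ / 4.77160282×10⁻⁵ = 111.074 K, so T = 18.2 + 111.074 = 129.274 °C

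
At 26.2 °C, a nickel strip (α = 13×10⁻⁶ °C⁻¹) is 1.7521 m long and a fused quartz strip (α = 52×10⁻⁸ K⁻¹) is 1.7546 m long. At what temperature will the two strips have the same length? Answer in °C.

T = 140.5 °C

L₁(1 + α₁ΔT) = L₂(1 + α₂ΔT) ⇒ ΔT = (L₂ − L₁)/(α₁L₁ − α₂L₂)
L₂ − L₁ = 1.7546 − 1.7521 = 2.50×10⁻³ m
α₁L₁ − α₂L₂ = 13×10⁻⁶×1.7521 − 52×10⁻⁸×1.7546 = 2.1864908×10⁻⁵ m/K
ΔT = 2.50×10⁻³ / 2.1864908×10⁻⁵ = 114.338 K
T = 26.2 + 114.338 = 140.538 °C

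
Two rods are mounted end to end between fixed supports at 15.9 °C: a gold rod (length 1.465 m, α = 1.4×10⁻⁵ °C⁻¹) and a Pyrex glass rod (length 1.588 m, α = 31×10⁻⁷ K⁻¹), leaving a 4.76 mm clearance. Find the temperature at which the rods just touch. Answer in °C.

Gap closes when ΔL₁ + ΔL₂ = 4.76 mm = 4.76×10⁻³ m
(α₁L₁ + α₂L₂)ΔT = g
α₁L₁ + α₂L₂ = 1.4×10⁻⁵×1.465 + 31×10⁻⁷×1.588 = 2.54328×10⁻⁵ m/K
ΔT = 4.76×10⁻³ / 2.54328×10⁻⁵ = 187.16 K
T = 15.9 + 187.16 = 203.06 °C

T = 203 °C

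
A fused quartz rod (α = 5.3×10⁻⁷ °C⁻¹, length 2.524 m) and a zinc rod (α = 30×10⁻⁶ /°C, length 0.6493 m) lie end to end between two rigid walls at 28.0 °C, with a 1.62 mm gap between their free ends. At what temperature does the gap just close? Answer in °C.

Gap closes when ΔL₁ + ΔL₂ = 1.62 mm = 1.62×10⁻³ m
(α₁L₁ + α₂L₂)ΔT = g
α₁L₁ + α₂L₂ = 5.3×10⁻⁷×2.524 + 30×10⁻⁶×0.6493 = 2.081672×10⁻⁵ m/K
ΔT = 1.62×10⁻³ / 2.081672×10⁻⁵ = 77.82 K
T = 28.0 + 77.82 = 105.82 °C

T = 106 °C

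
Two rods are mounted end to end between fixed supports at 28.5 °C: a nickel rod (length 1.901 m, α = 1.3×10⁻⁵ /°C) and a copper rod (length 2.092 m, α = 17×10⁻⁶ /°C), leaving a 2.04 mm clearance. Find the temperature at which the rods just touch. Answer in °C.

Gap closes when ΔL₁ + ΔL₂ = 2.04 mm = 2.04×10⁻³ m
(α₁L₁ + α₂L₂)ΔT = g
α₁L₁ + α₂L₂ = 1.3×10⁻⁵×1.901 + 17×10⁻⁶×2.092 = 6.0277×10⁻⁵ m/K
ΔT = 2.04×10⁻³ / 6.0277×10⁻⁵ = 33.844 K
T = 28.5 + 33.844 = 62.344 °C

T = 62.3 °C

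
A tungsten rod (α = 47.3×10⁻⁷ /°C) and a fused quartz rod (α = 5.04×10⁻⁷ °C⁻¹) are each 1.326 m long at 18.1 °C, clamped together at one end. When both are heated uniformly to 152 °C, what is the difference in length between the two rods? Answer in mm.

0.750 mm

ΔT = 133.9 K
tungsten: ΔL = 47.3×10⁻⁷ × 1.326 m × 133.9 = 8.3982×10⁻⁴ m = 0.83982 mm
fused quartz: ΔL = 5.04×10⁻⁷ × 1.326 m × 133.9 = 8.9486×10⁻⁵ m = 0.089486 mm
difference = 0.83982 − 0.089486 = 0.750334 mm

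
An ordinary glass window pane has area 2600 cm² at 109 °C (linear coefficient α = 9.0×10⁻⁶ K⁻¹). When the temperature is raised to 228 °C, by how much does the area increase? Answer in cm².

Area coefficient ≈ 2α; |ΔT| = 119 K
ΔA = 2αA₀ΔT = 2(9.0×10⁻⁶)(2600)(119) = 5.57 cm²

ΔA = 5.57 cm²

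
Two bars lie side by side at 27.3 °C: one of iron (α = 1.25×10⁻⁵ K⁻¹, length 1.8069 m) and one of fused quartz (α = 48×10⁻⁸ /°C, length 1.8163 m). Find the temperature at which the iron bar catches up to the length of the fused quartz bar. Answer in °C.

Equal length when α₁L₁ΔT − α₂L₂ΔT = L₂ − L₁ = 9.40×10⁻³ m
α₁L₁ = 2.258625×10⁻⁵, α₂L₂ = 8.71824×10⁻⁷ → Δ(αL) = 2.1714426×10⁻⁵ m/K
ΔT = 9.40×10⁻³ / 2.1714426×10⁻⁵ = 432.892 K, so T = 27.3 + 432.892 = 460.192 °C

T = 460.2 °C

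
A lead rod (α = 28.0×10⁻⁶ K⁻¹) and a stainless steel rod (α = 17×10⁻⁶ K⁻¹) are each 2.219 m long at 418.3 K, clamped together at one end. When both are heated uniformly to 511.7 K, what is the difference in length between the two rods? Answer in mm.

ΔT = 93.4 K
lead: ΔL = 28.0×10⁻⁶ × 2.219 m × 93.4 = 5.8031×10⁻³ m = 5.8031 mm
stainless steel: ΔL = 17×10⁻⁶ × 2.219 m × 93.4 = 3.5233×10⁻³ m = 3.5233 mm
difference = 5.8031 − 3.5233 = 2.2798 mm

2.28 mm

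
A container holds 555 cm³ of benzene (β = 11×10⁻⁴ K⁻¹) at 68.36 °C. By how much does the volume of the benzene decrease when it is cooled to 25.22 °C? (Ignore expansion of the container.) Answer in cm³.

|ΔT| = |25.22 − 68.36| = 43.14 K
ΔV = βV₀ΔT = (11×10⁻⁴)(555)(43.14) = 26.3 cm³

ΔV = 26.3 cm³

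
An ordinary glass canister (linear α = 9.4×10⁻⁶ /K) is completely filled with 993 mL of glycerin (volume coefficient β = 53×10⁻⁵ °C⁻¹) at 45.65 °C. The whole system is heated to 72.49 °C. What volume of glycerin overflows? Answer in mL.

The canister also expands: β_container ≈ 3α = 2.82×10⁻⁵ /K
Net overflow = V₀(β_liq − 3α_cont)ΔT
β − 3α = 5.30×10⁻⁴ − 2.82×10⁻⁵ = 5.018×10⁻⁴ /K; ΔT = 26.84 K
ΔV = 993 × 5.018×10⁻⁴ × 26.84 = 13.4 mL

13.4 mL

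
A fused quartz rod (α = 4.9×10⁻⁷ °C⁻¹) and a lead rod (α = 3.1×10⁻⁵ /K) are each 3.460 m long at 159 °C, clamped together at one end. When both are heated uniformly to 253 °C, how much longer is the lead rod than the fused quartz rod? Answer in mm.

9.92 mm

ΔT = 94 K
fused quartz: ΔL = 4.9×10⁻⁷ × 3.460 m × 94 = 1.5937×10⁻⁴ m = 0.15937 mm
lead: ΔL = 3.1×10⁻⁵ × 3.460 m × 94 = 1.0082×10⁻² m = 10.082 mm
difference = 10.082 − 0.15937 = 9.92263 mm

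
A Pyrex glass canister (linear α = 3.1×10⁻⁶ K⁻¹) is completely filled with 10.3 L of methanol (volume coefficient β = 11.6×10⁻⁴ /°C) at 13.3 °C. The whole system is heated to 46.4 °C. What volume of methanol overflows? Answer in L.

0.392 L

The canister also expands: β_container ≈ 3α = 9.3×10⁻⁶ /K
Net overflow = V₀(β_liq − 3α_cont)ΔT
β − 3α = 1.16×10⁻³ − 9.3×10⁻⁶ = 1.1507×10⁻³ /K; ΔT = 33.1 K
ΔV = 10.3 × 1.1507×10⁻³ × 33.1 = 0.392 L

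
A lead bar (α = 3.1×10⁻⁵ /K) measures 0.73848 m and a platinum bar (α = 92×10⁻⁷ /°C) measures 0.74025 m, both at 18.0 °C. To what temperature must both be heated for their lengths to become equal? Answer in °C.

Equal length when α₁L₁ΔT − α₂L₂ΔT = L₂ − L₁ = 1.77×10⁻³ m
α₁L₁ = 2.289288×10⁻⁵, α₂L₂ = 6.8103×10⁻⁶ → Δ(αL) = 1.608258×10⁻⁵ m/K
ΔT = 1.77×10⁻³ / 1.608258×10⁻⁵ = 110.057 K, so T = 18.0 + 110.057 = 128.057 °C

T = 128.1 °C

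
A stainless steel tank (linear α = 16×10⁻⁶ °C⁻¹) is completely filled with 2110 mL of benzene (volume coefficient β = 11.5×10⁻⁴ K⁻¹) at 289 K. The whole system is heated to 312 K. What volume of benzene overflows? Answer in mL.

The tank also expands: β_container ≈ 3α = 4.8×10⁻⁵ /K
Net overflow = V₀(β_liq − 3α_cont)ΔT
β − 3α = 1.15×10⁻³ − 4.8×10⁻⁵ = 1.102×10⁻³ /K; ΔT = 23 K
ΔV = 2110 × 1.102×10⁻³ × 23 = 53.5 mL

53.5 mL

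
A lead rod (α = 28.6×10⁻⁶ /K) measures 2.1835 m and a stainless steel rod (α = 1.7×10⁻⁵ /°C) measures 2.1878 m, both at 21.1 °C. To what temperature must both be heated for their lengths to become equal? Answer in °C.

Equal length when α₁L₁ΔT − α₂L₂ΔT = L₂ − L₁ = 4.30×10⁻³ m
α₁L₁ = 6.24481×10⁻⁵, α₂L₂ = 3.71926×10⁻⁵ → Δ(αL) = 2.52555×10⁻⁵ m/K
ΔT = 4.30×10⁻³ / 2.52555×10⁻⁵ = 170.260 K, so T = 21.1 + 170.260 = 191.360 °C

T = 191.4 °C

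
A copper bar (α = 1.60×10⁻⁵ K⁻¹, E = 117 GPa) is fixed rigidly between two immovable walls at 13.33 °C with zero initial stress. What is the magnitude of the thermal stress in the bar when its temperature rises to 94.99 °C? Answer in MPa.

σ = 153 MPa

Fully constrained: the free strain ε = αΔT is blocked, so σ = Eε = EαΔT.
|ΔT| = 81.66 K
σ = 117×10⁹ × 1.60×10⁻⁵ × 81.66 = 1.53×10⁸ Pa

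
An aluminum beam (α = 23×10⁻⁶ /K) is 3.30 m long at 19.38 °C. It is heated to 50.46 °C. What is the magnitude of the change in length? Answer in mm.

ΔL = 2.36 mm

|ΔT| = |50.46 − 19.38| = 31.08 K
ΔL = αL₀ΔT = (23×10⁻⁶)(3.30)(31.08) = 2.36×10⁻³ m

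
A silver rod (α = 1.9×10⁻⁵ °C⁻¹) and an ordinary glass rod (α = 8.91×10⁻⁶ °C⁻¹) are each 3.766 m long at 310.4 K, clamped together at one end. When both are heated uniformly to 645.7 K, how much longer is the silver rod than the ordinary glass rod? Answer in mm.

ΔT = 335.3 K
silver: ΔL = 1.9×10⁻⁵ × 3.766 m × 335.3 = 2.3992×10⁻² m = 23.992 mm
ordinary glass: ΔL = 8.91×10⁻⁶ × 3.766 m × 335.3 = 1.1251×10⁻² m = 11.251 mm
difference = 23.992 − 11.251 = 12.741 mm

12.7 mm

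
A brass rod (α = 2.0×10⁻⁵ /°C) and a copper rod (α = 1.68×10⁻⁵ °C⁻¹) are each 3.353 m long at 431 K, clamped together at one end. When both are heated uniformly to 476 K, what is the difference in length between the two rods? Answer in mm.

ΔT = 45 K
brass: ΔL = 2.0×10⁻⁵ × 3.353 m × 45 = 3.0177×10⁻³ m = 3.0177 mm
copper: ΔL = 1.68×10⁻⁵ × 3.353 m × 45 = 2.5349×10⁻³ m = 2.5349 mm
difference = 3.0177 − 2.5349 = 0.4828 mm

0.483 mm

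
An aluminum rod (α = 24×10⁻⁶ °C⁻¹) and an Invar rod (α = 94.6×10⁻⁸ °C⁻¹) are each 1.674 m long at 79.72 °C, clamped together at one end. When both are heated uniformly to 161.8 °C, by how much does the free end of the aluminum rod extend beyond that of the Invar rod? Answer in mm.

3.17 mm

ΔT = 82.08 K
aluminum: ΔL = 24×10⁻⁶ × 1.674 m × 82.08 = 3.2976×10⁻³ m = 3.2976 mm
Invar: ΔL = 94.6×10⁻⁸ × 1.674 m × 82.08 = 1.2998×10⁻⁴ m = 0.12998 mm
difference = 3.2976 − 0.12998 = 3.16762 mm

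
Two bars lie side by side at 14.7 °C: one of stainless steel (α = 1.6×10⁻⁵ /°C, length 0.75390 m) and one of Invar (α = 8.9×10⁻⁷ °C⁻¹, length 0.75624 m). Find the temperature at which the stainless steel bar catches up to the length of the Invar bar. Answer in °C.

T = 220.2 °C

L₁(1 + α₁ΔT) = L₂(1 + α₂ΔT) ⇒ ΔT = (L₂ − L₁)/(α₁L₁ − α₂L₂)
L₂ − L₁ = 0.75624 − 0.75390 = 2.34×10⁻³ m
α₁L₁ − α₂L₂ = 1.6×10⁻⁵×0.75390 − 8.9×10⁻⁷×0.75624 = 1.13893464×10⁻⁵ m/K
ΔT = 2.34×10⁻³ / 1.13893464×10⁻⁵ = 205.455 K
T = 14.7 + 205.455 = 220.155 °C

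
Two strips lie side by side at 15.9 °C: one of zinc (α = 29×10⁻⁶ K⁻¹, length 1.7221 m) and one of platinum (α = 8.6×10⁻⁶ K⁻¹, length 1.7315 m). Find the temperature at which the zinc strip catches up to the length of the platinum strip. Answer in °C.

L₁(1 + α₁ΔT) = L₂(1 + α₂ΔT) ⇒ ΔT = (L₂ − L₁)/(α₁L₁ − α₂L₂)
L₂ − L₁ = 1.7315 − 1.7221 = 9.40×10⁻³ m
α₁L₁ − α₂L₂ = 29×10⁻⁶×1.7221 − 8.6×10⁻⁶×1.7315 = 3.505×10⁻⁵ m/K
ΔT = 9.40×10⁻³ / 3.505×10⁻⁵ = 268.188 K
T = 15.9 + 268.188 = 284.088 °C

T = 284.1 °C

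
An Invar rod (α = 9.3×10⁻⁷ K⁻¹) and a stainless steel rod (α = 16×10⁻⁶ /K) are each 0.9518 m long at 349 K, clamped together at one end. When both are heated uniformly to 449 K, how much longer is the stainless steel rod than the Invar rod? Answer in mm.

1.43 mm

ΔT = 100 K
Invar: ΔL = 9.3×10⁻⁷ × 0.9518 m × 100 = 8.8517×10⁻⁵ m = 0.088517 mm
stainless steel: ΔL = 16×10⁻⁶ × 0.9518 m × 100 = 1.5229×10⁻³ m = 1.5229 mm
difference = 1.5229 − 0.088517 = 1.434383 mm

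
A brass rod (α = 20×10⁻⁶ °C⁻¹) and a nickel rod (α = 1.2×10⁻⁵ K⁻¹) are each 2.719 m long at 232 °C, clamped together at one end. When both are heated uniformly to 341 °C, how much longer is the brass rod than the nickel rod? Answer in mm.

2.37 mm

ΔT = 109 K
brass: ΔL = 20×10⁻⁶ × 2.719 m × 109 = 5.9274×10⁻³ m = 5.9274 mm
nickel: ΔL = 1.2×10⁻⁵ × 2.719 m × 109 = 3.5565×10⁻³ m = 3.5565 mm
difference = 5.9274 − 3.5565 = 2.3709 mm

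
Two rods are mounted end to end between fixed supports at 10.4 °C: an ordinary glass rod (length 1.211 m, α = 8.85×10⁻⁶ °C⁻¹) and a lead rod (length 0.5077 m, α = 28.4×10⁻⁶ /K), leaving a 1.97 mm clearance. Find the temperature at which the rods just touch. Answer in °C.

Gap closes when ΔL₁ + ΔL₂ = 1.97 mm = 1.97×10⁻³ m
(α₁L₁ + α₂L₂)ΔT = g
α₁L₁ + α₂L₂ = 8.85×10⁻⁶×1.211 + 28.4×10⁻⁶×0.5077 = 2.513603×10⁻⁵ m/K
ΔT = 1.97×10⁻³ / 2.513603×10⁻⁵ = 78.374 K
T = 10.4 + 78.374 = 88.774 °C

T = 88.8 °C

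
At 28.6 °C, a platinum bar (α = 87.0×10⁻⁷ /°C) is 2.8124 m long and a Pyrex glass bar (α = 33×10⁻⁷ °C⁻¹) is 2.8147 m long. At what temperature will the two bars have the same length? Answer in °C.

L₁(1 + α₁ΔT) = L₂(1 + α₂ΔT) ⇒ ΔT = (L₂ − L₁)/(α₁L₁ − α₂L₂)
L₂ − L₁ = 2.8147 − 2.8124 = 2.30×10⁻³ m
α₁L₁ − α₂L₂ = 87.0×10⁻⁷×2.8124 − 33×10⁻⁷×2.8147 = 1.517937×10⁻⁵ m/K
ΔT = 2.30×10⁻³ / 1.517937×10⁻⁵ = 151.521 K
T = 28.6 + 151.521 = 180.121 °C

T = 180.1 °C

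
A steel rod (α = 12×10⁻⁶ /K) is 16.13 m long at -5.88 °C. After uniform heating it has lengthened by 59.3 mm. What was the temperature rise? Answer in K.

ΔL = αL₀ΔT ⇒ ΔT = ΔL / (αL₀)
ΔT = 59.3×10⁻³ m / (12×10⁻⁶ × 16.13 m) = 306.36 K

ΔT = 306 K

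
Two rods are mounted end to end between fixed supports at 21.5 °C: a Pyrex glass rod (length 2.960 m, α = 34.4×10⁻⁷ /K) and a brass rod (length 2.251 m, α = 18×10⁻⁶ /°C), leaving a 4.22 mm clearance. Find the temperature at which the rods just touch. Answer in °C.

α₁L₁ = 1.01824×10⁻⁵ m/K, α₂L₂ = 4.0518×10⁻⁵ m/K → total 5.07004×10⁻⁵ m/K
ΔT = g/(α₁L₁+α₂L₂) = 4.22×10⁻³ / 5.07004×10⁻⁵ = 83.23 K
T = 21.5 + 83.23 = 104.73 °C

T = 105 °C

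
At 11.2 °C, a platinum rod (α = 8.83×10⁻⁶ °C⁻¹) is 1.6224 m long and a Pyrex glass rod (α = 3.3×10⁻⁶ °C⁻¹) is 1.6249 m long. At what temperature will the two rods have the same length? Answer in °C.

T = 290.1 °C

Equal length when α₁L₁ΔT − α₂L₂ΔT = L₂ − L₁ = 2.50×10⁻³ m
α₁L₁ = 1.4325792×10⁻⁵, α₂L₂ = 5.36217×10⁻⁶ → Δ(αL) = 8.963622×10⁻⁶ m/K
ΔT = 2.50×10⁻³ / 8.963622×10⁻⁶ = 278.905 K, so T = 11.2 + 278.905 = 290.105 °C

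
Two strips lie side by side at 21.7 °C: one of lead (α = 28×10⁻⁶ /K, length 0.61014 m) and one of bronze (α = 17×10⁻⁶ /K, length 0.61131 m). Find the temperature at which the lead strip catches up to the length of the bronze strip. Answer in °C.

T = 196.5 °C

L₁(1 + α₁ΔT) = L₂(1 + α₂ΔT) ⇒ ΔT = (L₂ − L₁)/(α₁L₁ − α₂L₂)
L₂ − L₁ = 0.61131 − 0.61014 = 1.17×10⁻³ m
α₁L₁ − α₂L₂ = 28×10⁻⁶×0.61014 − 17×10⁻⁶×0.61131 = 6.69165×10⁻⁶ m/K
ΔT = 1.17×10⁻³ / 6.69165×10⁻⁶ = 174.845 K
T = 21.7 + 174.845 = 196.545 °C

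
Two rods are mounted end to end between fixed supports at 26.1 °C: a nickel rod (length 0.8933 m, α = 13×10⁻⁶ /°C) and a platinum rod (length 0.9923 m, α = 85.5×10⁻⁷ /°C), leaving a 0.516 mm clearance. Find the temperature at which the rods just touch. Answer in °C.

Gap closes when ΔL₁ + ΔL₂ = 0.516 mm = 5.16×10⁻⁴ m
(α₁L₁ + α₂L₂)ΔT = g
α₁L₁ + α₂L₂ = 13×10⁻⁶×0.8933 + 85.5×10⁻⁷×0.9923 = 2.0097065×10⁻⁵ m/K
ΔT = 5.16×10⁻⁴ / 2.0097065×10⁻⁵ = 25.675 K
T = 26.1 + 25.675 = 51.775 °C

T = 51.8 °C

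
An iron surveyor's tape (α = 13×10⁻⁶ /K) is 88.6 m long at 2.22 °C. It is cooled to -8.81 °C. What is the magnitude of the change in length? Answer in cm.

|ΔT| = |-8.81 − 2.22| = 11.03 K
ΔL = αL₀ΔT = (13×10⁻⁶)(88.6)(11.03) = 1.27×10⁻² m

ΔL = 1.27 cm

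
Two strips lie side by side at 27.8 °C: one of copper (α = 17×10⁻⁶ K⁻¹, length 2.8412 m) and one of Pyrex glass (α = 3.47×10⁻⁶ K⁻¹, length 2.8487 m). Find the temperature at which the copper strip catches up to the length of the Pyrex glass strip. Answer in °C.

Equal length when α₁L₁ΔT − α₂L₂ΔT = L₂ − L₁ = 7.50×10⁻³ m
α₁L₁ = 4.83004×10⁻⁵, α₂L₂ = 9.884989×10⁻⁶ → Δ(αL) = 3.8415411×10⁻⁵ m/K
ΔT = 7.50×10⁻³ / 3.8415411×10⁻⁵ = 195.234 K, so T = 27.8 + 195.234 = 223.034 °C

T = 223.0 °C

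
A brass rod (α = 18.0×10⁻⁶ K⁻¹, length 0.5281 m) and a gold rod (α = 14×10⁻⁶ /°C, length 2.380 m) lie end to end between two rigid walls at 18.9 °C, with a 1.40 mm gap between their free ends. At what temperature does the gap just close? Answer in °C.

T = 51.6 °C

Gap closes when ΔL₁ + ΔL₂ = 1.40 mm = 1.40×10⁻³ m
(α₁L₁ + α₂L₂)ΔT = g
α₁L₁ + α₂L₂ = 18.0×10⁻⁶×0.5281 + 14×10⁻⁶×2.380 = 4.28258×10⁻⁵ m/K
ΔT = 1.40×10⁻³ / 4.28258×10⁻⁵ = 32.691 K
T = 18.9 + 32.691 = 51.591 °C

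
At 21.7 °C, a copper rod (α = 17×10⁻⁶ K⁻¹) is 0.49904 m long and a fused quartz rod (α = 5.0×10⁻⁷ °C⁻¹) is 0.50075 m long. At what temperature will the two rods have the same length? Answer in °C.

T = 229.4 °C

Equal length when α₁L₁ΔT − α₂L₂ΔT = L₂ − L₁ = 1.71×10⁻³ m
α₁L₁ = 8.48368×10⁻⁶, α₂L₂ = 2.50375×10⁻⁷ → Δ(αL) = 8.233305×10⁻⁶ m/K
ΔT = 1.71×10⁻³ / 8.233305×10⁻⁶ = 207.693 K, so T = 21.7 + 207.693 = 229.393 °C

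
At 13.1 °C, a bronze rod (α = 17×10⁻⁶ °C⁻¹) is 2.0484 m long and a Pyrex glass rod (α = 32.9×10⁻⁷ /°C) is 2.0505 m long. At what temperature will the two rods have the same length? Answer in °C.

Equal length when α₁L₁ΔT − α₂L₂ΔT = L₂ − L₁ = 2.10×10⁻³ m
α₁L₁ = 3.48228×10⁻⁵, α₂L₂ = 6.746145×10⁻⁶ → Δ(αL) = 2.8076655×10⁻⁵ m/K
ΔT = 2.10×10⁻³ / 2.8076655×10⁻⁵ = 74.7952 K, so T = 13.1 + 74.7952 = 87.8952 °C

T = 87.90 °C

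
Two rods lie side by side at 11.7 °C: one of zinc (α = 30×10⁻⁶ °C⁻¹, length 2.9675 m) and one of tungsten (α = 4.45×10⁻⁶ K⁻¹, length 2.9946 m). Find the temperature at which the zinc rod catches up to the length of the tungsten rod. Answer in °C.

Equal length when α₁L₁ΔT − α₂L₂ΔT = L₂ − L₁ = 2.71×10⁻² m
α₁L₁ = 8.9025×10⁻⁵, α₂L₂ = 1.332597×10⁻⁵ → Δ(αL) = 7.569903×10⁻⁵ m/K
ΔT = 2.71×10⁻² / 7.569903×10⁻⁵ = 357.997 K, so T = 11.7 + 357.997 = 369.697 °C

T = 369.7 °C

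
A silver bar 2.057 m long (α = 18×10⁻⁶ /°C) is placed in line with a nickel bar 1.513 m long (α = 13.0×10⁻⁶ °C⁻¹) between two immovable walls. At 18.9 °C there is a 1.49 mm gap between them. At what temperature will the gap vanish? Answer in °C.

T = 45.2 °C

Gap closes when ΔL₁ + ΔL₂ = 1.49 mm = 1.49×10⁻³ m
(α₁L₁ + α₂L₂)ΔT = g
α₁L₁ + α₂L₂ = 18×10⁻⁶×2.057 + 13.0×10⁻⁶×1.513 = 5.6695×10⁻⁵ m/K
ΔT = 1.49×10⁻³ / 5.6695×10⁻⁵ = 26.281 K
T = 18.9 + 26.281 = 45.181 °C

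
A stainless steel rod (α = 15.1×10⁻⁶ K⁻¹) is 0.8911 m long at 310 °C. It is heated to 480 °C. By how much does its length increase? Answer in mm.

|ΔT| = |480 − 310| = 170 K
ΔL = αL₀ΔT = (15.1×10⁻⁶)(0.8911)(170) = 2.29×10⁻³ m

ΔL = 2.29 mm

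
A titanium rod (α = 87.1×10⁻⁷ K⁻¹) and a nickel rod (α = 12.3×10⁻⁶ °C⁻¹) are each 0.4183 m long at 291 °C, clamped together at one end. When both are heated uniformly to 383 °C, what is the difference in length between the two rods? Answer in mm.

0.138 mm

ΔT = 92 K
titanium: ΔL = 87.1×10⁻⁷ × 0.4183 m × 92 = 3.3519×10⁻⁴ m = 0.33519 mm
nickel: ΔL = 12.3×10⁻⁶ × 0.4183 m × 92 = 4.7335×10⁻⁴ m = 0.47335 mm
difference = 0.47335 − 0.33519 = 0.13816 mm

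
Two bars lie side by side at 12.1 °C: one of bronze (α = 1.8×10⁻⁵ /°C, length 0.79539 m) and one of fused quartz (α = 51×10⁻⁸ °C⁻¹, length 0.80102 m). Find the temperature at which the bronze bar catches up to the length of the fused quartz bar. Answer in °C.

L₁(1 + α₁ΔT) = L₂(1 + α₂ΔT) ⇒ ΔT = (L₂ − L₁)/(α₁L₁ − α₂L₂)
L₂ − L₁ = 0.80102 − 0.79539 = 5.63×10⁻³ m
α₁L₁ − α₂L₂ = 1.8×10⁻⁵×0.79539 − 51×10⁻⁸×0.80102 = 1.39084998×10⁻⁵ m/K
ΔT = 5.63×10⁻³ / 1.39084998×10⁻⁵ = 404.788 K
T = 12.1 + 404.788 = 416.888 °C

T = 416.9 °C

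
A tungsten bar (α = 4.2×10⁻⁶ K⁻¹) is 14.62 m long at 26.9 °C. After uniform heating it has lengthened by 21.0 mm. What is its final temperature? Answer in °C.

T = 369 °C

ΔL = αL₀ΔT ⇒ ΔT = ΔL / (αL₀)
ΔT = 21.0×10⁻³ m / (4.2×10⁻⁶ × 14.62 m) = 342.00 K
T = 26.9 + 342.00 = 368.90 °C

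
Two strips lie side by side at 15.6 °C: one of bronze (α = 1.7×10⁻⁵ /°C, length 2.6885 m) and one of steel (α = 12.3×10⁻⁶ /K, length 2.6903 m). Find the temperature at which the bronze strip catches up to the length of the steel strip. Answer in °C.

T = 158.3 °C

Equal length when α₁L₁ΔT − α₂L₂ΔT = L₂ − L₁ = 1.80×10⁻³ m
α₁L₁ = 4.57045×10⁻⁵, α₂L₂ = 3.309069×10⁻⁵ → Δ(αL) = 1.261381×10⁻⁵ m/K
ΔT = 1.80×10⁻³ / 1.261381×10⁻⁵ = 142.701 K, so T = 15.6 + 142.701 = 158.301 °C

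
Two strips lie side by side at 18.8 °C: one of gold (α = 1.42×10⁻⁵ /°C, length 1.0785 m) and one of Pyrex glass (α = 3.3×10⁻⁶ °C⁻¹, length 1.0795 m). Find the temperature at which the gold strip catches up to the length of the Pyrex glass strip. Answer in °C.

T = 103.9 °C

L₁(1 + α₁ΔT) = L₂(1 + α₂ΔT) ⇒ ΔT = (L₂ − L₁)/(α₁L₁ − α₂L₂)
L₂ − L₁ = 1.0795 − 1.0785 = 1.00×10⁻³ m
α₁L₁ − α₂L₂ = 1.42×10⁻⁵×1.0785 − 3.3×10⁻⁶×1.0795 = 1.175235×10⁻⁵ m/K
ΔT = 1.00×10⁻³ / 1.175235×10⁻⁵ = 85.089 K
T = 18.8 + 85.089 = 103.889 °C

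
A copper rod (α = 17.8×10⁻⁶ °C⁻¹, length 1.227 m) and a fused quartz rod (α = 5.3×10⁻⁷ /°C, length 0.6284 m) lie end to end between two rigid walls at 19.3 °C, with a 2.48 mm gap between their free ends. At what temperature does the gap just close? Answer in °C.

T = 131 °C

α₁L₁ = 2.18406×10⁻⁵ m/K, α₂L₂ = 3.33052×10⁻⁷ m/K → total 2.2173652×10⁻⁵ m/K
ΔT = g/(α₁L₁+α₂L₂) = 2.48×10⁻³ / 2.2173652×10⁻⁵ = 111.84 K
T = 19.3 + 111.84 = 131.14 °C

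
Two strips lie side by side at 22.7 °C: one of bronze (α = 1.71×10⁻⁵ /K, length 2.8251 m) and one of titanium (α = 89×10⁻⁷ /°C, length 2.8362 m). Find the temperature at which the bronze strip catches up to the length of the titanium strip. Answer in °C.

L₁(1 + α₁ΔT) = L₂(1 + α₂ΔT) ⇒ ΔT = (L₂ − L₁)/(α₁L₁ − α₂L₂)
L₂ − L₁ = 2.8362 − 2.8251 = 1.11×10⁻² m
α₁L₁ − α₂L₂ = 1.71×10⁻⁵×2.8251 − 89×10⁻⁷×2.8362 = 2.306703×10⁻⁵ m/K
ΔT = 1.11×10⁻² / 2.306703×10⁻⁵ = 481.206 K
T = 22.7 + 481.206 = 503.906 °C

T = 503.9 °C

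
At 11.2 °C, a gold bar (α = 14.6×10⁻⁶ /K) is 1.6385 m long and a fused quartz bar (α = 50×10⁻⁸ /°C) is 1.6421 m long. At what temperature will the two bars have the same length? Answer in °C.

T = 167.0 °C

Equal length when α₁L₁ΔT − α₂L₂ΔT = L₂ − L₁ = 3.60×10⁻³ m
α₁L₁ = 2.39221×10⁻⁵, α₂L₂ = 8.2105×10⁻⁷ → Δ(αL) = 2.310105×10⁻⁵ m/K
ΔT = 3.60×10⁻³ / 2.310105×10⁻⁵ = 155.837 K, so T = 11.2 + 155.837 = 167.037 °C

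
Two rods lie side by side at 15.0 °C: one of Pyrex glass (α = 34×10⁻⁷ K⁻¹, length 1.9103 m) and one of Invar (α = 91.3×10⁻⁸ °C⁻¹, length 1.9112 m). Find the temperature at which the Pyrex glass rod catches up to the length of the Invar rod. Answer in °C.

T = 204.5 °C

Equal length when α₁L₁ΔT − α₂L₂ΔT = L₂ − L₁ = 9.00×10⁻⁴ m
α₁L₁ = 6.49502×10⁻⁶, α₂L₂ = 1.7449256×10⁻⁶ → Δ(αL) = 4.7500944×10⁻⁶ m/K
ΔT = 9.00×10⁻⁴ / 4.7500944×10⁻⁶ = 189.470 K, so T = 15.0 + 189.470 = 204.470 °C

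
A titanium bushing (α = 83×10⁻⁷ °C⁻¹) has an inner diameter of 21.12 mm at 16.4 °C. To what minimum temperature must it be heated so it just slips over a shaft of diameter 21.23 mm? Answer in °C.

Required Δd = 21.23 − 21.12 = 0.11 mm
Δd = αd₀ΔT ⇒ ΔT = Δd/(αd₀) = 0.11 / (83×10⁻⁷ × 21.12) = 627.51 K
T_min = 16.4 + 627.51 = 643.91 °C

T = 644 °C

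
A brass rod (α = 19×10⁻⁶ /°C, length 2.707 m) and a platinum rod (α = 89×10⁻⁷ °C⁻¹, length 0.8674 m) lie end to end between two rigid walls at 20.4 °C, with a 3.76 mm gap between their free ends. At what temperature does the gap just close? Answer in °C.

T = 84.0 °C

Gap closes when ΔL₁ + ΔL₂ = 3.76 mm = 3.76×10⁻³ m
(α₁L₁ + α₂L₂)ΔT = g
α₁L₁ + α₂L₂ = 19×10⁻⁶×2.707 + 89×10⁻⁷×0.8674 = 5.915286×10⁻⁵ m/K
ΔT = 3.76×10⁻³ / 5.915286×10⁻⁵ = 63.564 K
T = 20.4 + 63.564 = 83.964 °C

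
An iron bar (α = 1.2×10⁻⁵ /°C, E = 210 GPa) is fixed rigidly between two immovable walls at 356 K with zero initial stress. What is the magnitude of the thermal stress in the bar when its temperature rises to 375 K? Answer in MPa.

Fully constrained: the free strain ε = αΔT is blocked, so σ = Eε = EαΔT.
|ΔT| = 19 K
σ = 210×10⁹ × 1.2×10⁻⁵ × 19 = 4.79×10⁷ Pa

σ = 47.9 MPa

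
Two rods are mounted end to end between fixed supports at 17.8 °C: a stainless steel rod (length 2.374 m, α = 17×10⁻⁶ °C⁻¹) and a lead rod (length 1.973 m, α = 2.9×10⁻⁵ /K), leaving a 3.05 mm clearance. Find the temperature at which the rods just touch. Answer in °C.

α₁L₁ = 4.0358×10⁻⁵ m/K, α₂L₂ = 5.7217×10⁻⁵ m/K → total 9.7575×10⁻⁵ m/K
ΔT = g/(α₁L₁+α₂L₂) = 3.05×10⁻³ / 9.7575×10⁻⁵ = 31.258 K
T = 17.8 + 31.258 = 49.058 °C

T = 49.1 °C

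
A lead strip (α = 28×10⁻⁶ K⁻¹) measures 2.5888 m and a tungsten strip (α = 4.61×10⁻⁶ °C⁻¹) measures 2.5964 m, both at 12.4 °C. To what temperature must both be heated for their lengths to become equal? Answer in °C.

T = 138.0 °C

L₁(1 + α₁ΔT) = L₂(1 + α₂ΔT) ⇒ ΔT = (L₂ − L₁)/(α₁L₁ − α₂L₂)
L₂ − L₁ = 2.5964 − 2.5888 = 7.60×10⁻³ m
α₁L₁ − α₂L₂ = 28×10⁻⁶×2.5888 − 4.61×10⁻⁶×2.5964 = 6.0516996×10⁻⁵ m/K
ΔT = 7.60×10⁻³ / 6.0516996×10⁻⁵ = 125.585 K
T = 12.4 + 125.585 = 137.985 °C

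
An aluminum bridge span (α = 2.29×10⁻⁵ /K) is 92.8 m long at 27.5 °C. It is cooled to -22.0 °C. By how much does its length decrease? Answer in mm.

ΔL = 105 mm

|ΔT| = |-22.0 − 27.5| = 49.5 K
ΔL = αL₀ΔT = (2.29×10⁻⁵)(92.8)(49.5) = 1.05×10⁻¹ m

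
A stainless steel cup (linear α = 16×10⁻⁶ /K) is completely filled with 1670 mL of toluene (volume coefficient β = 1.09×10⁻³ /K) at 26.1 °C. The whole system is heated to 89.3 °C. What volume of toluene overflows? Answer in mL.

110 mL

The cup also expands: β_container ≈ 3α = 4.8×10⁻⁵ /K
Net overflow = V₀(β_liq − 3α_cont)ΔT
β − 3α = 1.09×10⁻³ − 4.8×10⁻⁵ = 1.042×10⁻³ /K; ΔT = 63.2 K
ΔV = 1670 × 1.042×10⁻³ × 63.2 = 110 mL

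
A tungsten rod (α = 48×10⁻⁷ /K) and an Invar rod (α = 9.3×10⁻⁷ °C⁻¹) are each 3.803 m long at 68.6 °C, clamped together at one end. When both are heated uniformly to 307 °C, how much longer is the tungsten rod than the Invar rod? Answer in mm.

3.51 mm

ΔT = 238.4 K
tungsten: ΔL = 48×10⁻⁷ × 3.803 m × 238.4 = 4.3518×10⁻³ m = 4.3518 mm
Invar: ΔL = 9.3×10⁻⁷ × 3.803 m × 238.4 = 8.4317×10⁻⁴ m = 0.84317 mm
difference = 4.3518 − 0.84317 = 3.50863 mm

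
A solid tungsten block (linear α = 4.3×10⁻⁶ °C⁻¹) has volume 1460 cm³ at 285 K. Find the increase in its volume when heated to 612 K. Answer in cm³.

Isotropic solid: β ≈ 3α = 1.3×10⁻⁵ /K; ΔT = 327 K
ΔV = 3αV₀ΔT = 3(4.3×10⁻⁶)(1460)(327) = 6.16 cm³

ΔV = 6.16 cm³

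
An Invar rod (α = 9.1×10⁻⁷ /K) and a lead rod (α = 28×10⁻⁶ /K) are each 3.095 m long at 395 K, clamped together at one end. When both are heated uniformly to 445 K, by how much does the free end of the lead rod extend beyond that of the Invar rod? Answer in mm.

4.19 mm

ΔT = 50 K
Invar: ΔL = 9.1×10⁻⁷ × 3.095 m × 50 = 1.4082×10⁻⁴ m = 0.14082 mm
lead: ΔL = 28×10⁻⁶ × 3.095 m × 50 = 4.3330×10⁻³ m = 4.3330 mm
difference = 4.3330 − 0.14082 = 4.19218 mm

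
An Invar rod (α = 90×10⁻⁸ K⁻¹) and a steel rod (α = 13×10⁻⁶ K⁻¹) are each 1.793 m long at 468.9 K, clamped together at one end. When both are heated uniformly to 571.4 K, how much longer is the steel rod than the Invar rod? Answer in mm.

2.22 mm

ΔT = 102.5 K
Invar: ΔL = 90×10⁻⁸ × 1.793 m × 102.5 = 1.6540×10⁻⁴ m = 0.16540 mm
steel: ΔL = 13×10⁻⁶ × 1.793 m × 102.5 = 2.3892×10⁻³ m = 2.3892 mm
difference = 2.3892 − 0.16540 = 2.2238 mm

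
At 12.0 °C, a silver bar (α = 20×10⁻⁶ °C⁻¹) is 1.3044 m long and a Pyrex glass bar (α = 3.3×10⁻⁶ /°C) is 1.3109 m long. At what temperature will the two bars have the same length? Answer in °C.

Equal length when α₁L₁ΔT − α₂L₂ΔT = L₂ − L₁ = 6.50×10⁻³ m
α₁L₁ = 2.6088×10⁻⁵, α₂L₂ = 4.32597×10⁻⁶ → Δ(αL) = 2.176203×10⁻⁵ m/K
ΔT = 6.50×10⁻³ / 2.176203×10⁻⁵ = 298.685 K, so T = 12.0 + 298.685 = 310.685 °C

T = 310.7 °C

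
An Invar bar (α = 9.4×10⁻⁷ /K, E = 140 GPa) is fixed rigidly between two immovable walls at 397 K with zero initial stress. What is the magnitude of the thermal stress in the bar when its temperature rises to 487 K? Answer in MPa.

σ = 11.8 MPa

Fully constrained: the free strain ε = αΔT is blocked, so σ = Eε = EαΔT.
|ΔT| = 90 K
σ = 140×10⁹ × 9.4×10⁻⁷ × 90 = 1.18×10⁷ Pa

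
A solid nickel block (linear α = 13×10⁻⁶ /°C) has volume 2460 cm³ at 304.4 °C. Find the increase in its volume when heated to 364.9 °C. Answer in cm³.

Isotropic solid: β ≈ 3α = 3.9×10⁻⁵ /K; ΔT = 60.5 K
ΔV = 3αV₀ΔT = 3(13×10⁻⁶)(2460)(60.5) = 5.80 cm³

ΔV = 5.80 cm³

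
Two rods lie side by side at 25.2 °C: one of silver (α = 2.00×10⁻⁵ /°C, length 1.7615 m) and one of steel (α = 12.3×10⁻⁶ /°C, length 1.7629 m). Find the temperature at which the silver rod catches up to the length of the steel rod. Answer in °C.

T = 128.5 °C

Equal length when α₁L₁ΔT − α₂L₂ΔT = L₂ − L₁ = 1.40×10⁻³ m
α₁L₁ = 3.523×10⁻⁵, α₂L₂ = 2.168367×10⁻⁵ → Δ(αL) = 1.354633×10⁻⁵ m/K
ΔT = 1.40×10⁻³ / 1.354633×10⁻⁵ = 103.349 K, so T = 25.2 + 103.349 = 128.549 °C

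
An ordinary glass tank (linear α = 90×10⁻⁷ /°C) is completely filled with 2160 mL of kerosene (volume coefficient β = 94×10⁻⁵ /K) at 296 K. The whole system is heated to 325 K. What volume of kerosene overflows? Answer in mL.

The tank also expands: β_container ≈ 3α = 2.7×10⁻⁵ /K
Net overflow = V₀(β_liq − 3α_cont)ΔT
β − 3α = 9.40×10⁻⁴ − 2.7×10⁻⁵ = 9.13×10⁻⁴ /K; ΔT = 29 K
ΔV = 2160 × 9.13×10⁻⁴ × 29 = 57.2 mL

57.2 mL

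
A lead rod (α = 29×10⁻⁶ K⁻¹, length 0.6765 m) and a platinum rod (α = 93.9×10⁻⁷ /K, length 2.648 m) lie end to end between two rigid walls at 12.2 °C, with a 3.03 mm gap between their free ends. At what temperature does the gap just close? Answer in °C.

α₁L₁ = 1.96185×10⁻⁵ m/K, α₂L₂ = 2.486472×10⁻⁵ m/K → total 4.448322×10⁻⁵ m/K
ΔT = g/(α₁L₁+α₂L₂) = 3.03×10⁻³ / 4.448322×10⁻⁵ = 68.116 K
T = 12.2 + 68.116 = 80.316 °C

T = 80.3 °C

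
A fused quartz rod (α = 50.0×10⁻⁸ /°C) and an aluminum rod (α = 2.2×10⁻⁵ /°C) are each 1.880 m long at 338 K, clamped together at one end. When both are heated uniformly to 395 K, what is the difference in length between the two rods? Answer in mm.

2.30 mm

ΔT = 57 K
fused quartz: ΔL = 50.0×10⁻⁸ × 1.880 m × 57 = 5.3580×10⁻⁵ m = 0.053580 mm
aluminum: ΔL = 2.2×10⁻⁵ × 1.880 m × 57 = 2.3575×10⁻³ m = 2.3575 mm
difference = 2.3575 − 0.053580 = 2.30392 mm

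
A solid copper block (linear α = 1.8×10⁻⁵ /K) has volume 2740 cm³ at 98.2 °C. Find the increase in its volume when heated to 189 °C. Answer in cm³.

Isotropic solid: β ≈ 3α = 5.4×10⁻⁵ /K; ΔT = 90.8 K
ΔV = 3αV₀ΔT = 3(1.8×10⁻⁵)(2740)(90.8) = 13.4 cm³

ΔV = 13.4 cm³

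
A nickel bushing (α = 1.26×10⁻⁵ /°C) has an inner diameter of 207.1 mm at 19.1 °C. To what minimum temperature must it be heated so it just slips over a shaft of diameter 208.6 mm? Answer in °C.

T = 594 °C

Required Δd = 208.6 − 207.1 = 1.5 mm
Δd = αd₀ΔT ⇒ ΔT = Δd/(αd₀) = 1.5 / (1.26×10⁻⁵ × 207.1) = 574.83 K
T_min = 19.1 + 574.83 = 593.93 °C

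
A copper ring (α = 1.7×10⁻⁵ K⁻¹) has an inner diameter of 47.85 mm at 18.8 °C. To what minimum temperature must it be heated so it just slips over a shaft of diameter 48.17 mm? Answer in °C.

Required Δd = 48.17 − 47.85 = 0.32 mm
Δd = αd₀ΔT ⇒ ΔT = Δd/(αd₀) = 0.32 / (1.7×10⁻⁵ × 47.85) = 393.39 K
T_min = 18.8 + 393.39 = 412.19 °C

T = 412 °C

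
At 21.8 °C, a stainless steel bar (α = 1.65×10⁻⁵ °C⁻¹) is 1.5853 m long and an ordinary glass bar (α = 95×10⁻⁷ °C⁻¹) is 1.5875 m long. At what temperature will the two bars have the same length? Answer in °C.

T = 220.4 °C

L₁(1 + α₁ΔT) = L₂(1 + α₂ΔT) ⇒ ΔT = (L₂ − L₁)/(α₁L₁ − α₂L₂)
L₂ − L₁ = 1.5875 − 1.5853 = 2.20×10⁻³ m
α₁L₁ − α₂L₂ = 1.65×10⁻⁵×1.5853 − 95×10⁻⁷×1.5875 = 1.10762×10⁻⁵ m/K
ΔT = 2.20×10⁻³ / 1.10762×10⁻⁵ = 198.624 K
T = 21.8 + 198.624 = 220.424 °C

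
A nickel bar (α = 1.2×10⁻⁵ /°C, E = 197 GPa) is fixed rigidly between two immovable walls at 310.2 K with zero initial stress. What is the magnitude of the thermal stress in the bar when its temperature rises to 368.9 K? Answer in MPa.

σ = 139 MPa

Fully constrained: the free strain ε = αΔT is blocked, so σ = Eε = EαΔT.
|ΔT| = 58.7 K
σ = 197×10⁹ × 1.2×10⁻⁵ × 58.7 = 1.39×10⁸ Pa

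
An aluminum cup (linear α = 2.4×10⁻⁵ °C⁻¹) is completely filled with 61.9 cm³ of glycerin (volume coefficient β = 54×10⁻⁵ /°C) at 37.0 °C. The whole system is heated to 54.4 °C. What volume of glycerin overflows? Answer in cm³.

0.504 cm³

The cup also expands: β_container ≈ 3α = 7.2×10⁻⁵ /K
Net overflow = V₀(β_liq − 3α_cont)ΔT
β − 3α = 5.40×10⁻⁴ − 7.2×10⁻⁵ = 4.68×10⁻⁴ /K; ΔT = 17.4 K
ΔV = 61.9 × 4.68×10⁻⁴ × 17.4 = 0.504 cm³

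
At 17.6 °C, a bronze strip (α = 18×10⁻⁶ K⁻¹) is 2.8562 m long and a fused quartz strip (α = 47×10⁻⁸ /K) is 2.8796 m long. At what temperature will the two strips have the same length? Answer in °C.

L₁(1 + α₁ΔT) = L₂(1 + α₂ΔT) ⇒ ΔT = (L₂ − L₁)/(α₁L₁ − α₂L₂)
L₂ − L₁ = 2.8796 − 2.8562 = 2.34×10⁻² m
α₁L₁ − α₂L₂ = 18×10⁻⁶×2.8562 − 47×10⁻⁸×2.8796 = 5.0058188×10⁻⁵ m/K
ΔT = 2.34×10⁻² / 5.0058188×10⁻⁵ = 467.456 K
T = 17.6 + 467.456 = 485.056 °C

T = 485.1 °C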